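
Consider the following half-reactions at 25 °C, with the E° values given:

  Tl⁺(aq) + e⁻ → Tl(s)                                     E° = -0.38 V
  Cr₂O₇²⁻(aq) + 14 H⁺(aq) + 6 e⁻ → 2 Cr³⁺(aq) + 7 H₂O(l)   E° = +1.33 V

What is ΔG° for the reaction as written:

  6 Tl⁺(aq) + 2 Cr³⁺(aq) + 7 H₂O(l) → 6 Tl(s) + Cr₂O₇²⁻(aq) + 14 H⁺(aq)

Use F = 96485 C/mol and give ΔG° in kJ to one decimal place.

As written, Tl⁺/Tl is reduced (cathode) and Cr₂O₇²⁻/Cr³⁺ is oxidised (anode), so E°cell = (-0.38) − (+1.33) = -1.71 V.
Balancing electrons gives n = 6.
ΔG° = −nFE° = −(6)(96485)(-1.71) = 989,936 J = +989.9 kJ.

+989.9 kJ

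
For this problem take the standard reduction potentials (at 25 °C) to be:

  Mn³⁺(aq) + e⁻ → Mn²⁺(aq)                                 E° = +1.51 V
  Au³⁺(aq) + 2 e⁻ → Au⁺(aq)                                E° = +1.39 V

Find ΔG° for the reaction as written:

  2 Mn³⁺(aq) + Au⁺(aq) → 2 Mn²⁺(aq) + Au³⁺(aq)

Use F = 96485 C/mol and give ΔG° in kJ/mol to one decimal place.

-23.2 kJ/mol

As written, Mn³⁺/Mn²⁺ is reduced (cathode) and Au³⁺/Au⁺ is oxidised (anode), so E°cell = (+1.51) − (+1.39) = +0.12 V.
Balancing electrons gives n = 2.
ΔG° = −nFE° = −(2)(96485)(+0.12) = -23,156 J = -23.2 kJ/mol.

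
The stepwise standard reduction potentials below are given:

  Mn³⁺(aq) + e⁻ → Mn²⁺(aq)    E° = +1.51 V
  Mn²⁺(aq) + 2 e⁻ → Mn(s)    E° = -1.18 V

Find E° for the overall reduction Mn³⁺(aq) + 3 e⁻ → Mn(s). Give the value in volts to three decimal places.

Since ΔG° = −nFE° is additive over sequential reductions, n₃E°₃ = n₁E°₁ + n₂E°₂.
E°₃ = (1×+1.51 + 2×-1.18) / 3 = (-0.850) / 3 = -0.283 V.

-0.283 V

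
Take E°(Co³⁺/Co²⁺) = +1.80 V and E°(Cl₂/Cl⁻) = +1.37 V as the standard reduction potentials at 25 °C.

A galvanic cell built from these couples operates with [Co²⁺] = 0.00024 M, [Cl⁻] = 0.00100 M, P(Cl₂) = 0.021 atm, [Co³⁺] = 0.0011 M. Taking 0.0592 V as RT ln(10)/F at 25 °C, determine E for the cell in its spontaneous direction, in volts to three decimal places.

Co³⁺/Co²⁺ is the cathode (higher E°), Cl₂/Cl⁻ the anode: E°cell = +1.80 − (+1.37) = +0.43 V, n = 2.
Overall: 2 Co³⁺(aq) + 2 Cl⁻(aq) → 2 Co²⁺(aq) + Cl₂(g)
Q = [Co²⁺]^2·P(Cl₂) / ([Co³⁺]^2·[Cl⁻]^2); log Q = 3.000.
E = E° − (0.0592/n) log Q = +0.43 − (0.0592/2)(3.000) = +0.341 V.

+0.341 V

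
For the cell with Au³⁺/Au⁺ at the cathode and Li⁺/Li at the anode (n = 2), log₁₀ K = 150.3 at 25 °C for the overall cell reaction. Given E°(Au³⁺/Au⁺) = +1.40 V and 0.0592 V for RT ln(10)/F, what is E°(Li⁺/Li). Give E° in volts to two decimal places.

-3.05 V

E°cell = (0.0592/n)·log K = (0.0592/2)(150.3) = +4.449 V.
Since Au³⁺/Au⁺ is the cathode and Li⁺/Li the anode, E°cell = E°(Au³⁺/Au⁺) − E°(Li⁺/Li).
So E°(Li⁺/Li) = E°(Au³⁺/Au⁺) − E°cell = (+1.40) − (+4.449) = -3.05 V.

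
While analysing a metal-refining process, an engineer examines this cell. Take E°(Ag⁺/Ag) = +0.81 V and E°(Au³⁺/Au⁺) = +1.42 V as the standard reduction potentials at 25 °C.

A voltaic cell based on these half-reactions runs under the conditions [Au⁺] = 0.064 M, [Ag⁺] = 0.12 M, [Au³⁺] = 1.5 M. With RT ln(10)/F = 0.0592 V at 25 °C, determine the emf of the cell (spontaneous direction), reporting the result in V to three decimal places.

+0.705 V

Au³⁺/Au⁺ is the cathode (higher E°), Ag⁺/Ag the anode: E°cell = +1.42 − (+0.81) = +0.61 V, n = 2.
Overall: Au³⁺(aq) + 2 Ag(s) → Au⁺(aq) + 2 Ag⁺(aq)
Q = [Au⁺]·[Ag⁺]^2 / ([Au³⁺]); log Q = -3.212.
E = E° − (0.0592/n) log Q = +0.61 − (0.0592/2)(-3.212) = +0.705 V.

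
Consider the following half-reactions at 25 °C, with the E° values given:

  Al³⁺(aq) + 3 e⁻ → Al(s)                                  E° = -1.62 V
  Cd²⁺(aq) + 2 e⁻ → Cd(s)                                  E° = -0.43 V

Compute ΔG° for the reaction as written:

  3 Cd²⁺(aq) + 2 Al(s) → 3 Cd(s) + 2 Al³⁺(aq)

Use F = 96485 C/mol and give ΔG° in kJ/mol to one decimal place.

-688.9 kJ/mol

As written, Cd²⁺/Cd is reduced (cathode) and Al³⁺/Al is oxidised (anode), so E°cell = (-0.43) − (-1.62) = +1.19 V.
Balancing electrons gives n = 6.
ΔG° = −nFE° = −(6)(96485)(+1.19) = -688,903 J = -688.9 kJ/mol.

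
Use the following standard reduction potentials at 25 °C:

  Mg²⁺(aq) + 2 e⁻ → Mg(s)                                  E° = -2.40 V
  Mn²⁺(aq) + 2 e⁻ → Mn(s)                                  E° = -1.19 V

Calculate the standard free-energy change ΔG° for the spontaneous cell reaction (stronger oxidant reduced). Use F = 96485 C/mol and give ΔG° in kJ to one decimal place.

Mn²⁺/Mn (E° = -1.19 V) is the cathode; Mg²⁺/Mg (E° = -2.40 V) is the anode, so E°cell = +1.21 V.
Balancing electrons gives n = 2 (lcm of 2 and 2).
ΔG° = −nFE° = −(2)(96485)(+1.21) = -233,494 J = -233.5 kJ.

-233.5 kJ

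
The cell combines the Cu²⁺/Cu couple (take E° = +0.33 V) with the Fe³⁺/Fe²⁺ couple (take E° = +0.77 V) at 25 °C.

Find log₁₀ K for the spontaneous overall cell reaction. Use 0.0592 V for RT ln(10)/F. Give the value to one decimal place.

14.9

Cathode: Fe³⁺/Fe²⁺; anode: Cu²⁺/Cu. E°cell = +0.44 V, n = 2.
log K = nE°cell / 0.0592 = (2)(+0.44) / 0.0592 = 14.9.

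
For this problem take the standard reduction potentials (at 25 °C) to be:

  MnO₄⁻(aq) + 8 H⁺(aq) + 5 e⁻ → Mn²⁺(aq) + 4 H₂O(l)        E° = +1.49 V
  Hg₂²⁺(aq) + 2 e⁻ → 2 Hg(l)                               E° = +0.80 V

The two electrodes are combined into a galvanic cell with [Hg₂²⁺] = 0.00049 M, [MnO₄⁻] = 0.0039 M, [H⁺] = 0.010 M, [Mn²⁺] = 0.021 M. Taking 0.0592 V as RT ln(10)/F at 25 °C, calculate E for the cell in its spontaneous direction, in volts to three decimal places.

MnO₄⁻/Mn²⁺ is the cathode (higher E°), Hg₂²⁺/Hg the anode: E°cell = +1.49 − (+0.80) = +0.69 V, n = 10.
Overall: 2 MnO₄⁻(aq) + 16 H⁺(aq) + 10 Hg(l) → 2 Mn²⁺(aq) + 8 H₂O(l) + 5 Hg₂²⁺(aq)
Q = [Mn²⁺]^2·[Hg₂²⁺]^5 / ([MnO₄⁻]^2·[H⁺]^16); log Q = 16.913.
E = E° − (0.0592/n) log Q = +0.69 − (0.0592/10)(16.913) = +0.590 V.

+0.590 V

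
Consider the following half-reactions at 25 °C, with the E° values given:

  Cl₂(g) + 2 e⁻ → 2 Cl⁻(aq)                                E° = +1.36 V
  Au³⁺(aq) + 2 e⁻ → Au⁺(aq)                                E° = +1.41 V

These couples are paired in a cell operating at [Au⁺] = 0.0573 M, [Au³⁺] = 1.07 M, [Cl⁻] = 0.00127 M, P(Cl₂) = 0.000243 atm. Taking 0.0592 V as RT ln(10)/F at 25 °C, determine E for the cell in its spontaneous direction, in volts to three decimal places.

+0.023 V

Au³⁺/Au⁺ is the cathode (higher E°), Cl₂/Cl⁻ the anode: E°cell = +1.41 − (+1.36) = +0.05 V, n = 2.
Overall: Au³⁺(aq) + 2 Cl⁻(aq) → Au⁺(aq) + Cl₂(g)
Q = [Au⁺]·P(Cl₂) / ([Au³⁺]·[Cl⁻]^2); log Q = 0.907.
E = E° − (0.0592/n) log Q = +0.05 − (0.0592/2)(0.907) = +0.023 V.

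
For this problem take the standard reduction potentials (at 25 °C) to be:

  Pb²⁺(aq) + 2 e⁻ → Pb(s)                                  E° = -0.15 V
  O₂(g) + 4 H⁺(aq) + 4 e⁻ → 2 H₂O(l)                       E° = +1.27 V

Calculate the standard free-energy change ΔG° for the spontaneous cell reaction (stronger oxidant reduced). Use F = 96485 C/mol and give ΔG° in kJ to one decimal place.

O₂/H₂O (E° = +1.27 V) is the cathode; Pb²⁺/Pb (E° = -0.15 V) is the anode, so E°cell = +1.42 V.
Balancing electrons gives n = 4 (lcm of 4 and 2).
ΔG° = −nFE° = −(4)(96485)(+1.42) = -548,035 J = -548.0 kJ.

-548.0 kJ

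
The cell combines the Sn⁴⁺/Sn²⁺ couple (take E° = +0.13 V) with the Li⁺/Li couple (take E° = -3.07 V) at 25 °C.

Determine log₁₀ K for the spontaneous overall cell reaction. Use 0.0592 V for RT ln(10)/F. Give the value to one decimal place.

108.1

Cathode: Sn⁴⁺/Sn²⁺; anode: Li⁺/Li. E°cell = +3.20 V, n = 2.
log K = nE°cell / 0.0592 = (2)(+3.20) / 0.0592 = 108.1.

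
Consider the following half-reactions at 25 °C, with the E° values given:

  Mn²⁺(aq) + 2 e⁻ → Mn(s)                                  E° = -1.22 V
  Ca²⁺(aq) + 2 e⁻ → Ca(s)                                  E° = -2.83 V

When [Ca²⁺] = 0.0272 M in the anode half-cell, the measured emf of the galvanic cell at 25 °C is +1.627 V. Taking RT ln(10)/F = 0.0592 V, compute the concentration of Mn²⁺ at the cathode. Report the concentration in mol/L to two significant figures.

Mn²⁺/Mn is the cathode, Ca²⁺/Ca the anode: E°cell = +1.61 V, n = 2.
Overall reaction: Mn²⁺(aq) + Ca(s) → Mn(s) + Ca²⁺(aq); Q = [Ca²⁺]^1/[Mn²⁺]^1.
From E = E° − (0.0592/n) log Q: log Q = (E° − E)·n/0.0592 = (+1.61 − (+1.627))·2/0.0592 = -0.5743.
So 1·log[Mn²⁺] = 1·log(0.0272) − log Q = -1.5654 − (-0.5743) = -0.9911; [Mn²⁺] = 10^(-0.9911) ≈ 0.10 M.

0.10 M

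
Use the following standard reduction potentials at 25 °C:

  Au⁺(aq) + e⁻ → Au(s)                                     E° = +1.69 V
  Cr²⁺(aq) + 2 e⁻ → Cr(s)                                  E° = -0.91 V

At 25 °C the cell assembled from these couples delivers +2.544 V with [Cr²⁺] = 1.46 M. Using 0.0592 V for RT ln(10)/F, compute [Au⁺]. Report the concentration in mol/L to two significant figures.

0.14 M

Au⁺/Au is the cathode, Cr²⁺/Cr the anode: E°cell = +2.60 V, n = 2.
Overall reaction: 2 Au⁺(aq) + Cr(s) → 2 Au(s) + Cr²⁺(aq); Q = [Cr²⁺]^1/[Au⁺]^2.
From E = E° − (0.0592/n) log Q: log Q = (E° − E)·n/0.0592 = (+2.60 − (+2.544))·2/0.0592 = 1.8919.
So 2·log[Au⁺] = 1·log(1.46) − log Q = 0.1644 − (1.8919) = -1.7275; log[Au⁺] = -1.7275 / 2 = -0.8638; [Au⁺] = 10^(-0.8638) ≈ 0.14 M.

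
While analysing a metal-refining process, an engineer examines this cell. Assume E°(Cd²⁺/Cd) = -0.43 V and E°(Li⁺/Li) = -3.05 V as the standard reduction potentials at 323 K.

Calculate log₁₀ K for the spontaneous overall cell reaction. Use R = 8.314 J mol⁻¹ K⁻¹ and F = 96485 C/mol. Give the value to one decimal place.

81.8

Cathode: Cd²⁺/Cd; anode: Li⁺/Li. E°cell = (-0.43) − (-3.05) = +2.62 V, with n = 2.
ΔG° = −nFE° = −RT ln K, so ln K = nFE°/(RT) = (2)(96485)(+2.62) / ((8.314)(323)) = 188.269.
log₁₀ K = 188.269 / ln 10 = 81.8.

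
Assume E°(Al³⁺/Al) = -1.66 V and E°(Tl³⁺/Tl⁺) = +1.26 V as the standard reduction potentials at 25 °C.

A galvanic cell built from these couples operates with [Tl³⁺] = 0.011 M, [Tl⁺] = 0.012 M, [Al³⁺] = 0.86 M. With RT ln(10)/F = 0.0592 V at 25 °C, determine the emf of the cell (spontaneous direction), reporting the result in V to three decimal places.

Tl³⁺/Tl⁺ is the cathode (higher E°), Al³⁺/Al the anode: E°cell = +1.26 − (-1.66) = +2.92 V, n = 6.
Overall: 3 Tl³⁺(aq) + 2 Al(s) → 3 Tl⁺(aq) + 2 Al³⁺(aq)
Q = [Tl⁺]^3·[Al³⁺]^2 / ([Tl³⁺]^3); log Q = -0.018.
E = E° − (0.0592/n) log Q = +2.92 − (0.0592/6)(-0.018) = +2.920 V.

+2.920 V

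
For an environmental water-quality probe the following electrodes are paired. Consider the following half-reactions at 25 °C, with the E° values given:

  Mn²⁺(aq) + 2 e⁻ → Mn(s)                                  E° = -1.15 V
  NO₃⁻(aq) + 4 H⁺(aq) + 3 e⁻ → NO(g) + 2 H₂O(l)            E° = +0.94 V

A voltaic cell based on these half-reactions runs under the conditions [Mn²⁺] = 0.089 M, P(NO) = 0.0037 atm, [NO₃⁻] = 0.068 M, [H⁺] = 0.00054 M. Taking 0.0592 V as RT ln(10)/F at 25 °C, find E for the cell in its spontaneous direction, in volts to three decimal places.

NO₃⁻/NO is the cathode (higher E°), Mn²⁺/Mn the anode: E°cell = +0.94 − (-1.15) = +2.09 V, n = 6.
Overall: 2 NO₃⁻(aq) + 8 H⁺(aq) + 3 Mn(s) → 2 NO(g) + 4 H₂O(l) + 3 Mn²⁺(aq)
Q = P(NO)^2·[Mn²⁺]^3 / ([NO₃⁻]^2·[H⁺]^8); log Q = 20.460.
E = E° − (0.0592/n) log Q = +2.09 − (0.0592/6)(20.460) = +1.888 V.

+1.888 V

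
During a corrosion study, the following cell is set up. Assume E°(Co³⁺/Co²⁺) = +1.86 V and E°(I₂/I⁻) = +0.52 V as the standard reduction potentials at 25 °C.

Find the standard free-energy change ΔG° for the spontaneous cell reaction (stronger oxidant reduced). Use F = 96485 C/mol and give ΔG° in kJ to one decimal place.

-258.6 kJ

Co³⁺/Co²⁺ (E° = +1.86 V) is the cathode; I₂/I⁻ (E° = +0.52 V) is the anode, so E°cell = +1.34 V.
Balancing electrons gives n = 2 (lcm of 1 and 2).
ΔG° = −nFE° = −(2)(96485)(+1.34) = -258,580 J = -258.6 kJ.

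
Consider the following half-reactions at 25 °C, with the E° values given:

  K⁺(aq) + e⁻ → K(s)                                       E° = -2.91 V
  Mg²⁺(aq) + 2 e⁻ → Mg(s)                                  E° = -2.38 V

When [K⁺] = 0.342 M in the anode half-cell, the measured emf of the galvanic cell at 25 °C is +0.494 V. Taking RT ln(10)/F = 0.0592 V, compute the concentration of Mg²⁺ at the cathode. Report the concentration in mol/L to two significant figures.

Mg²⁺/Mg is the cathode, K⁺/K the anode: E°cell = +0.53 V, n = 2.
Overall reaction: Mg²⁺(aq) + 2 K(s) → Mg(s) + 2 K⁺(aq); Q = [K⁺]^2/[Mg²⁺]^1.
From E = E° − (0.0592/n) log Q: log Q = (E° − E)·n/0.0592 = (+0.53 − (+0.494))·2/0.0592 = 1.2162.
So 1·log[Mg²⁺] = 2·log(0.342) − log Q = -0.9319 − (1.2162) = -2.1481; [Mg²⁺] = 10^(-2.1481) ≈ 0.0071 M.

0.0071 M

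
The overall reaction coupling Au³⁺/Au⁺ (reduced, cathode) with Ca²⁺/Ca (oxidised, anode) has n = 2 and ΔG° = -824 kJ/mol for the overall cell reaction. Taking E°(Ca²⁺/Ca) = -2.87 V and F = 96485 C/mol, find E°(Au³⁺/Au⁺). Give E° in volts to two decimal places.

+1.40 V

E°cell = −ΔG°/(nF) = −(-824×10³)/((2)(96485)) = +4.270 V.
Since Au³⁺/Au⁺ is the cathode and Ca²⁺/Ca the anode, E°cell = E°(Au³⁺/Au⁺) − E°(Ca²⁺/Ca).
So E°(Au³⁺/Au⁺) = E°cell + E°(Ca²⁺/Ca) = +4.270 + (-2.87) = +1.40 V.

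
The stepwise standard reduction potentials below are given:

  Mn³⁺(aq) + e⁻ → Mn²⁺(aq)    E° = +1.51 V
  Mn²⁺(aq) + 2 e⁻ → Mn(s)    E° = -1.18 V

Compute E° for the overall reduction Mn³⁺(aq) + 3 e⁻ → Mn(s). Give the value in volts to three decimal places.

Standard free energies of sequential steps add: ΔG°₃ = ΔG°₁ + ΔG°₂, so n₃E°₃ = n₁E°₁ + n₂E°₂.
E°₃ = (1×+1.51 + 2×-1.18) / 3 = (-0.850) / 3 = -0.283 V.
Simply averaging or adding the two E° values would be wrong; the electron-weighted sum is required.

-0.283 V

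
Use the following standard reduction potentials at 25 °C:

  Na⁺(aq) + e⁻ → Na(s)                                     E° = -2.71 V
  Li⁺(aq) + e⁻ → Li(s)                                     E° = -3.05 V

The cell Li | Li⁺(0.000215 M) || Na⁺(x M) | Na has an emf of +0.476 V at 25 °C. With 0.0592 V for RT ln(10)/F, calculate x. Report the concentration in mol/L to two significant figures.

0.043 M

Na⁺/Na is the cathode, Li⁺/Li the anode: E°cell = +0.34 V, n = 1.
Overall reaction: Na⁺(aq) + Li(s) → Na(s) + Li⁺(aq); Q = [Li⁺]^1/[Na⁺]^1.
From E = E° − (0.0592/n) log Q: log Q = (E° − E)·n/0.0592 = (+0.34 − (+0.476))·1/0.0592 = -2.2973.
So 1·log[Na⁺] = 1·log(0.000215) − log Q = -3.6676 − (-2.2973) = -1.3703; [Na⁺] = 10^(-1.3703) ≈ 0.043 M.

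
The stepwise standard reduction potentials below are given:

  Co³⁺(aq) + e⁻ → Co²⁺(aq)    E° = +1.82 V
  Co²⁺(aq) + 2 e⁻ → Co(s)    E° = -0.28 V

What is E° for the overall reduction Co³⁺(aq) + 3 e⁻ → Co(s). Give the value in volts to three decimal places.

Adding the free-energy changes (−nFE°) of the two steps gives −n₃FE°₃ = −n₁FE°₁ − n₂FE°₂.
E°₃ = (1×+1.82 + 2×-0.28) / 3 = (+1.260) / 3 = +0.420 V.

+0.420 V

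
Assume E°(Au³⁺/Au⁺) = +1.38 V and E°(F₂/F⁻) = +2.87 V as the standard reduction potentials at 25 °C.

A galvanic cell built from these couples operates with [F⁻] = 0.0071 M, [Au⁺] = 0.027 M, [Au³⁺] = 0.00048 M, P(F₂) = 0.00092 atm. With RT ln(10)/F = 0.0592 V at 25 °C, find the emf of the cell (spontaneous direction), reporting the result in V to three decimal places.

+1.579 V

F₂/F⁻ is the cathode (higher E°), Au³⁺/Au⁺ the anode: E°cell = +2.87 − (+1.38) = +1.49 V, n = 2.
Overall: F₂(g) + Au⁺(aq) → 2 F⁻(aq) + Au³⁺(aq)
Q = [F⁻]^2·[Au³⁺] / (P(F₂)·[Au⁺]); log Q = -3.011.
E = E° − (0.0592/n) log Q = +1.49 − (0.0592/2)(-3.011) = +1.579 V.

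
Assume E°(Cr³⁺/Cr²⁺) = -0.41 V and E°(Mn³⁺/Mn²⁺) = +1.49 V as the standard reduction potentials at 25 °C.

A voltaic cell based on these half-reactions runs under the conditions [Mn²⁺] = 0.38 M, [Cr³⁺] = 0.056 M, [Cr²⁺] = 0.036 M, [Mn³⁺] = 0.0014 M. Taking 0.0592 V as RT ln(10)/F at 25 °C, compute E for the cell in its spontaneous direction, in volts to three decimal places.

+1.745 V

Mn³⁺/Mn²⁺ is the cathode (higher E°), Cr³⁺/Cr²⁺ the anode: E°cell = +1.49 − (-0.41) = +1.90 V, n = 1.
Overall: Mn³⁺(aq) + Cr²⁺(aq) → Mn²⁺(aq) + Cr³⁺(aq)
Q = [Mn²⁺]·[Cr³⁺] / ([Mn³⁺]·[Cr²⁺]); log Q = 2.626.
E = E° − (0.0592/n) log Q = +1.90 − (0.0592/1)(2.626) = +1.745 V.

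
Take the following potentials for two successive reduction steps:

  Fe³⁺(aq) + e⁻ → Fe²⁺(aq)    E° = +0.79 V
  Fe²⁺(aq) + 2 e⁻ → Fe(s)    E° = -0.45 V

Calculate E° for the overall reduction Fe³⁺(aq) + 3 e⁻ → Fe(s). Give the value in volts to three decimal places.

Since ΔG° = −nFE° is additive over sequential reductions, n₃E°₃ = n₁E°₁ + n₂E°₂.
E°₃ = (1×+0.79 + 2×-0.45) / 3 = (-0.110) / 3 = -0.037 V.

-0.037 V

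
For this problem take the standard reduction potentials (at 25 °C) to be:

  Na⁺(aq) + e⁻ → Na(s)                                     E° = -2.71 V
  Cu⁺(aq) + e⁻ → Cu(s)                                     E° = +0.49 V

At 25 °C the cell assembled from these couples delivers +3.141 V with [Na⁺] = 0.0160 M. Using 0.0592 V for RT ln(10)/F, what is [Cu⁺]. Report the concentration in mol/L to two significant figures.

0.0016 M

Cu⁺/Cu is the cathode, Na⁺/Na the anode: E°cell = +3.20 V, n = 1.
Overall reaction: Cu⁺(aq) + Na(s) → Cu(s) + Na⁺(aq); Q = [Na⁺]^1/[Cu⁺]^1.
From E = E° − (0.0592/n) log Q: log Q = (E° − E)·n/0.0592 = (+3.20 − (+3.141))·1/0.0592 = 0.9966.
So 1·log[Cu⁺] = 1·log(0.016) − log Q = -1.7959 − (0.9966) = -2.7925; [Cu⁺] = 10^(-2.7925) ≈ 0.0016 M.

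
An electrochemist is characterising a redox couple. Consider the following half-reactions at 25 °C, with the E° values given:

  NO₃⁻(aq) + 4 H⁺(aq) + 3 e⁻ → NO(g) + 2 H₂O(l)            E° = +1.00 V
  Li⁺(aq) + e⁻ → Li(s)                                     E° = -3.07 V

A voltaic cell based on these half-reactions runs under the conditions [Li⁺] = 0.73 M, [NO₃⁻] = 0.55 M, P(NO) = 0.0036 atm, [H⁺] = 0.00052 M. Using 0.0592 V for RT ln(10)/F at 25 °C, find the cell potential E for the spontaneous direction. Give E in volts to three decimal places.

+3.862 V

NO₃⁻/NO is the cathode (higher E°), Li⁺/Li the anode: E°cell = +1.00 − (-3.07) = +4.07 V, n = 3.
Overall: NO₃⁻(aq) + 4 H⁺(aq) + 3 Li(s) → NO(g) + 2 H₂O(l) + 3 Li⁺(aq)
Q = P(NO)·[Li⁺]^3 / ([NO₃⁻]·[H⁺]^4); log Q = 10.542.
E = E° − (0.0592/n) log Q = +4.07 − (0.0592/3)(10.542) = +3.862 V.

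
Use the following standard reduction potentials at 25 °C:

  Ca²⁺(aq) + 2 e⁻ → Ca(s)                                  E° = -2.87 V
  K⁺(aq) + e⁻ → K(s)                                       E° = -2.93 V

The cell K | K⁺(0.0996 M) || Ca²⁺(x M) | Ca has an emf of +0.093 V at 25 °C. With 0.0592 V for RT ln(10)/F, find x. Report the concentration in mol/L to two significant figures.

Ca²⁺/Ca is the cathode, K⁺/K the anode: E°cell = +0.06 V, n = 2.
Overall reaction: Ca²⁺(aq) + 2 K(s) → Ca(s) + 2 K⁺(aq); Q = [K⁺]^2/[Ca²⁺]^1.
From E = E° − (0.0592/n) log Q: log Q = (E° − E)·n/0.0592 = (+0.06 − (+0.093))·2/0.0592 = -1.1149.
So 1·log[Ca²⁺] = 2·log(0.0996) − log Q = -2.0035 − (-1.1149) = -0.8886; [Ca²⁺] = 10^(-0.8886) ≈ 0.13 M.

0.13 M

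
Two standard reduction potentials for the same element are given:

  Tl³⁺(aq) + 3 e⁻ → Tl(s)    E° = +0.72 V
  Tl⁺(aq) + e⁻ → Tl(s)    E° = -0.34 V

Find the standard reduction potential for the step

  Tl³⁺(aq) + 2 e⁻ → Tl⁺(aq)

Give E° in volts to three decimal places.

Sequential free energies add, so n₃E°₃ = n₁E°₁ + n₂E°₂.
With n₃ = 3, and the known step contributing 1×(-0.34) V, the unknown satisfies 2·E° = 3×(+0.72) − 1×(-0.34) = +2.500.
E° = +2.500 / 2 = +1.250 V.

+1.250 V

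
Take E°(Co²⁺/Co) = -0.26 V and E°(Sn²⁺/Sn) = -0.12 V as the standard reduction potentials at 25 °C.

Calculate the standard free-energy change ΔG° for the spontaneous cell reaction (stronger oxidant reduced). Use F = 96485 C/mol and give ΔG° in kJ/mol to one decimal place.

-27.0 kJ/mol

Sn²⁺/Sn (E° = -0.12 V) is the cathode; Co²⁺/Co (E° = -0.26 V) is the anode, so E°cell = +0.14 V.
Balancing electrons gives n = 2 (lcm of 2 and 2).
ΔG° = −nFE° = −(2)(96485)(+0.14) = -27,016 J = -27.0 kJ/mol.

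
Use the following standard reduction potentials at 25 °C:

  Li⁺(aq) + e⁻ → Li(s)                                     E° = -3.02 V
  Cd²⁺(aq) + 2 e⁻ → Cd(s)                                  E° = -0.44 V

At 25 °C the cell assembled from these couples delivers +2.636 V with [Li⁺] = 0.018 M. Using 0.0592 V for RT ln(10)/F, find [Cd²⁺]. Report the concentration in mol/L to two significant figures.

0.025 M

Cd²⁺/Cd is the cathode, Li⁺/Li the anode: E°cell = +2.58 V, n = 2.
Overall reaction: Cd²⁺(aq) + 2 Li(s) → Cd(s) + 2 Li⁺(aq); Q = [Li⁺]^2/[Cd²⁺]^1.
From E = E° − (0.0592/n) log Q: log Q = (E° − E)·n/0.0592 = (+2.58 − (+2.636))·2/0.0592 = -1.8919.
So 1·log[Cd²⁺] = 2·log(0.018) − log Q = -3.4895 − (-1.8919) = -1.5976; [Cd²⁺] = 10^(-1.5976) ≈ 0.025 M.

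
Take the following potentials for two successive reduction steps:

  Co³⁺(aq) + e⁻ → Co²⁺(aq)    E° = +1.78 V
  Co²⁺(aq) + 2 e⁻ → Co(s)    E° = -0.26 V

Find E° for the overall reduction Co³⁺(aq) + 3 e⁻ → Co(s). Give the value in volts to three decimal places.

Since ΔG° = −nFE° is additive over sequential reductions, n₃E°₃ = n₁E°₁ + n₂E°₂.
E°₃ = (1×+1.78 + 2×-0.26) / 3 = (+1.260) / 3 = +0.420 V.

+0.420 V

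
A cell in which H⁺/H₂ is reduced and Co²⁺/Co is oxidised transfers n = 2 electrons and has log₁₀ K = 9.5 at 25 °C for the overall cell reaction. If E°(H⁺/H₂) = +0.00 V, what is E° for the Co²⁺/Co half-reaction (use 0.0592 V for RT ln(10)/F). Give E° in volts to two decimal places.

E°cell = (0.0592/n)·log K = (0.0592/2)(9.5) = +0.281 V.
Since H⁺/H₂ is the cathode and Co²⁺/Co the anode, E°cell = E°(H⁺/H₂) − E°(Co²⁺/Co).
So E°(Co²⁺/Co) = E°(H⁺/H₂) − E°cell = (+0.00) − (+0.281) = -0.28 V.

-0.28 V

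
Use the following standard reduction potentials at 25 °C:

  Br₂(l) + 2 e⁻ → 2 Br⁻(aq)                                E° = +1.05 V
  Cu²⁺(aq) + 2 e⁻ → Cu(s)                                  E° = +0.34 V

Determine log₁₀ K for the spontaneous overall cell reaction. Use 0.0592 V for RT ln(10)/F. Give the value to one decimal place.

Cathode: Br₂/Br⁻; anode: Cu²⁺/Cu. E°cell = +0.71 V, n = 2.
log K = nE°cell / 0.0592 = (2)(+0.71) / 0.0592 = 24.0.

24.0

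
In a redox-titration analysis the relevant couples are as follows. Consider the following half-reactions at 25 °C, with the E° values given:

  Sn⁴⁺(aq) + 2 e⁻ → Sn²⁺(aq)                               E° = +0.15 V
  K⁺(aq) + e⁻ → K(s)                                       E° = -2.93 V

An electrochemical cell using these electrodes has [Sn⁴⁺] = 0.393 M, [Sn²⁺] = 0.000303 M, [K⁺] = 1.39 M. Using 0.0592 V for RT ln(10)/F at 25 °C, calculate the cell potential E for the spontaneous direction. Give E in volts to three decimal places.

Sn⁴⁺/Sn²⁺ is the cathode (higher E°), K⁺/K the anode: E°cell = +0.15 − (-2.93) = +3.08 V, n = 2.
Overall: Sn⁴⁺(aq) + 2 K(s) → Sn²⁺(aq) + 2 K⁺(aq)
Q = [Sn²⁺]·[K⁺]^2 / ([Sn⁴⁺]); log Q = -2.827.
E = E° − (0.0592/n) log Q = +3.08 − (0.0592/2)(-2.827) = +3.164 V.

+3.164 V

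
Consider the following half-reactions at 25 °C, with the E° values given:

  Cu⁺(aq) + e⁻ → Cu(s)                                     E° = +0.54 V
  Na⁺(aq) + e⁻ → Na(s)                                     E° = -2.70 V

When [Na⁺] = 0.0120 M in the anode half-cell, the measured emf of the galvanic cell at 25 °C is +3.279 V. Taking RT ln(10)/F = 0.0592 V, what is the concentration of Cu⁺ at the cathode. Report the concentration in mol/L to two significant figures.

0.055 M

Cu⁺/Cu is the cathode, Na⁺/Na the anode: E°cell = +3.24 V, n = 1.
Overall reaction: Cu⁺(aq) + Na(s) → Cu(s) + Na⁺(aq); Q = [Na⁺]^1/[Cu⁺]^1.
From E = E° − (0.0592/n) log Q: log Q = (E° − E)·n/0.0592 = (+3.24 − (+3.279))·1/0.0592 = -0.6588.
So 1·log[Cu⁺] = 1·log(0.012) − log Q = -1.9208 − (-0.6588) = -1.2620; [Cu⁺] = 10^(-1.2620) ≈ 0.055 M.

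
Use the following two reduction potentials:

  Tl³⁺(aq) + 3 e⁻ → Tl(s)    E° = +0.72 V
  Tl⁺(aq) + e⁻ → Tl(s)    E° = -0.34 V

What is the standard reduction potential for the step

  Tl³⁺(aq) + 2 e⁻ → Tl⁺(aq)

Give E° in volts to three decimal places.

Sequential free energies add, so n₃E°₃ = n₁E°₁ + n₂E°₂.
With n₃ = 3, and the known step contributing 1×(-0.34) V, the unknown satisfies 2·E° = 3×(+0.72) − 1×(-0.34) = +2.500.
E° = +2.500 / 2 = +1.250 V.

+1.250 V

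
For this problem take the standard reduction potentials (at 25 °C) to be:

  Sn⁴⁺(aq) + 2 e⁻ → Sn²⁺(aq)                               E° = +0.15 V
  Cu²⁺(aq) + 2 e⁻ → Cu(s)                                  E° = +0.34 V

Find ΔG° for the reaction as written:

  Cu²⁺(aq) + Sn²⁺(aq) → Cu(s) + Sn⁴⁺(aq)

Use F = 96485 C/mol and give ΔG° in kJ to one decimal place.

As written, Cu²⁺/Cu is reduced (cathode) and Sn⁴⁺/Sn²⁺ is oxidised (anode), so E°cell = (+0.34) − (+0.15) = +0.19 V.
Balancing electrons gives n = 2.
ΔG° = −nFE° = −(2)(96485)(+0.19) = -36,664 J = -36.7 kJ.

-36.7 kJ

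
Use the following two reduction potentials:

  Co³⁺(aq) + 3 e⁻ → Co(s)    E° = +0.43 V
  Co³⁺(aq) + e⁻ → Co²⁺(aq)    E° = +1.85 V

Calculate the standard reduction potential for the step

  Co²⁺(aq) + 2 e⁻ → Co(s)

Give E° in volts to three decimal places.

-0.280 V

Sequential free energies add, so n₃E°₃ = n₁E°₁ + n₂E°₂.
With n₃ = 3, and the known step contributing 1×(+1.85) V, the unknown satisfies 2·E° = 3×(+0.43) − 1×(+1.85) = -0.560.
E° = -0.560 / 2 = -0.280 V.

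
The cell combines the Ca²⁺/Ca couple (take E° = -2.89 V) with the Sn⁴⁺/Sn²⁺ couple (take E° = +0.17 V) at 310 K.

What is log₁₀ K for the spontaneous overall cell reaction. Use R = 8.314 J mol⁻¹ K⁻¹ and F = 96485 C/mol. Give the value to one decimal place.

Cathode: Sn⁴⁺/Sn²⁺; anode: Ca²⁺/Ca. E°cell = (+0.17) − (-2.89) = +3.06 V, with n = 2.
ΔG° = −nFE° = −RT ln K, so ln K = nFE°/(RT) = (2)(96485)(+3.06) / ((8.314)(310)) = 229.108.
log₁₀ K = 229.108 / ln 10 = 99.5.

99.5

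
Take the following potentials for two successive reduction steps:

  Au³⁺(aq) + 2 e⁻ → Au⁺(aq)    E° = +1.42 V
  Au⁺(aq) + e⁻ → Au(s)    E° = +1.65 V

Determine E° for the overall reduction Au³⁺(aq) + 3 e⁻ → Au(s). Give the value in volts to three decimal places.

Adding the free-energy changes (−nFE°) of the two steps gives −n₃FE°₃ = −n₁FE°₁ − n₂FE°₂.
E°₃ = (2×+1.42 + 1×+1.65) / 3 = (+4.490) / 3 = +1.497 V.
E° values themselves are not directly additive — weighting by electron count is essential.

+1.497 V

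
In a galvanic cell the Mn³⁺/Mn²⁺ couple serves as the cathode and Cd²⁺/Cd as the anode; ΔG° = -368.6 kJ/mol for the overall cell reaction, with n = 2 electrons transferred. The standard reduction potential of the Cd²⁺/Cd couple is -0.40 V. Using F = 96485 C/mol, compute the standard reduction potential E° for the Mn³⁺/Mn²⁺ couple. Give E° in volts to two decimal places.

E°cell = −ΔG°/(nF) = −(-368.6×10³)/((2)(96485)) = +1.910 V.
Since Mn³⁺/Mn²⁺ is the cathode and Cd²⁺/Cd the anode, E°cell = E°(Mn³⁺/Mn²⁺) − E°(Cd²⁺/Cd).
So E°(Mn³⁺/Mn²⁺) = E°cell + E°(Cd²⁺/Cd) = +1.910 + (-0.40) = +1.51 V.

+1.51 V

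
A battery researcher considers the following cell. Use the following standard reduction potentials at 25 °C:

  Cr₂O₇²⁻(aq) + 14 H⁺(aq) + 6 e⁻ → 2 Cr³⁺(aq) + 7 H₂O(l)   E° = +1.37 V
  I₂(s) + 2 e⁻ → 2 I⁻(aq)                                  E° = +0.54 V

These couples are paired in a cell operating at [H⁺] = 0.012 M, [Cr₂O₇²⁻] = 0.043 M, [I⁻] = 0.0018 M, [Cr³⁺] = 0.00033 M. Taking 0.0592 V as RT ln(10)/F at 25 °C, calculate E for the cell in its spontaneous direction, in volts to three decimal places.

+0.457 V

Cr₂O₇²⁻/Cr³⁺ is the cathode (higher E°), I₂/I⁻ the anode: E°cell = +1.37 − (+0.54) = +0.83 V, n = 6.
Overall: Cr₂O₇²⁻(aq) + 14 H⁺(aq) + 6 I⁻(aq) → 2 Cr³⁺(aq) + 7 H₂O(l) + 3 I₂(s)
Q = [Cr³⁺]^2 / ([Cr₂O₇²⁻]·[H⁺]^14·[I⁻]^6); log Q = 37.763.
E = E° − (0.0592/n) log Q = +0.83 − (0.0592/6)(37.763) = +0.457 V.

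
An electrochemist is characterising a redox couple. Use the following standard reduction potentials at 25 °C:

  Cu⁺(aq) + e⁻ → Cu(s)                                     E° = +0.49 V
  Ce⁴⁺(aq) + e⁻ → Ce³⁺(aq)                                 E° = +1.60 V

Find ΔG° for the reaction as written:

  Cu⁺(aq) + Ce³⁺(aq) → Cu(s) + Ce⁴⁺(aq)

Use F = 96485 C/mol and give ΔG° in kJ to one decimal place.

As written, Cu⁺/Cu is reduced (cathode) and Ce⁴⁺/Ce³⁺ is oxidised (anode), so E°cell = (+0.49) − (+1.60) = -1.11 V.
Balancing electrons gives n = 1.
ΔG° = −nFE° = −(1)(96485)(-1.11) = 107,098 J = +107.1 kJ.

+107.1 kJ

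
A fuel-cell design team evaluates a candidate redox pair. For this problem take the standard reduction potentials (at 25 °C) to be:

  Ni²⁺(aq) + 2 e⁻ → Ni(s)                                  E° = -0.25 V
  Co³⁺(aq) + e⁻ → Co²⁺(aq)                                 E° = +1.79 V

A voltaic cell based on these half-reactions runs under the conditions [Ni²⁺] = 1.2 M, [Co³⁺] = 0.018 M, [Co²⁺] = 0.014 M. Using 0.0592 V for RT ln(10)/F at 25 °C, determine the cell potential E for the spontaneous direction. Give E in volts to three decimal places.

Co³⁺/Co²⁺ is the cathode (higher E°), Ni²⁺/Ni the anode: E°cell = +1.79 − (-0.25) = +2.04 V, n = 2.
Overall: 2 Co³⁺(aq) + Ni(s) → 2 Co²⁺(aq) + Ni²⁺(aq)
Q = [Co²⁺]^2·[Ni²⁺] / ([Co³⁺]^2); log Q = -0.139.
E = E° − (0.0592/n) log Q = +2.04 − (0.0592/2)(-0.139) = +2.044 V.

+2.044 V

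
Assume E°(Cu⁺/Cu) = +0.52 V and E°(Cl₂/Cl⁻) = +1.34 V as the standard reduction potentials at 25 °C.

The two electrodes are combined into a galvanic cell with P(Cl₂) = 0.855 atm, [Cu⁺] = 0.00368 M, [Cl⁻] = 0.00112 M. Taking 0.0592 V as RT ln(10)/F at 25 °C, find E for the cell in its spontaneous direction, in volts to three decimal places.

+1.137 V

Cl₂/Cl⁻ is the cathode (higher E°), Cu⁺/Cu the anode: E°cell = +1.34 − (+0.52) = +0.82 V, n = 2.
Overall: Cl₂(g) + 2 Cu(s) → 2 Cl⁻(aq) + 2 Cu⁺(aq)
Q = [Cl⁻]^2·[Cu⁺]^2 / (P(Cl₂)); log Q = -10.702.
E = E° − (0.0592/n) log Q = +0.82 − (0.0592/2)(-10.702) = +1.137 V.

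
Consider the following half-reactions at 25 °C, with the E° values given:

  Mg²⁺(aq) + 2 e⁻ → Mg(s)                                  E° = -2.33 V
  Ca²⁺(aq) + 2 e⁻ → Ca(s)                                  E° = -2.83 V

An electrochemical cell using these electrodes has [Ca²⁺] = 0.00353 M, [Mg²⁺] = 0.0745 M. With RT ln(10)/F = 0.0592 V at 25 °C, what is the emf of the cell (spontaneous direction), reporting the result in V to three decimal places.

+0.539 V

Mg²⁺/Mg is the cathode (higher E°), Ca²⁺/Ca the anode: E°cell = -2.33 − (-2.83) = +0.50 V, n = 2.
Overall: Mg²⁺(aq) + Ca(s) → Mg(s) + Ca²⁺(aq)
Q = [Ca²⁺] / ([Mg²⁺]); log Q = -1.324.
E = E° − (0.0592/n) log Q = +0.50 − (0.0592/2)(-1.324) = +0.539 V.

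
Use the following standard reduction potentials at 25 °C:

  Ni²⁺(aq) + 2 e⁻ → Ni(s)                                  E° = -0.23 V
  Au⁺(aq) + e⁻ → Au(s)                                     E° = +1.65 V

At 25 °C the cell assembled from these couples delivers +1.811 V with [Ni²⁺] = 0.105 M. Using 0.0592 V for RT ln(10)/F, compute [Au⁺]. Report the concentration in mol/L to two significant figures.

Au⁺/Au is the cathode, Ni²⁺/Ni the anode: E°cell = +1.88 V, n = 2.
Overall reaction: 2 Au⁺(aq) + Ni(s) → 2 Au(s) + Ni²⁺(aq); Q = [Ni²⁺]^1/[Au⁺]^2.
From E = E° − (0.0592/n) log Q: log Q = (E° − E)·n/0.0592 = (+1.88 − (+1.811))·2/0.0592 = 2.3311.
So 2·log[Au⁺] = 1·log(0.105) − log Q = -0.9788 − (2.3311) = -3.3099; log[Au⁺] = -3.3099 / 2 = -1.6549; [Au⁺] = 10^(-1.6549) ≈ 0.022 M.

0.022 M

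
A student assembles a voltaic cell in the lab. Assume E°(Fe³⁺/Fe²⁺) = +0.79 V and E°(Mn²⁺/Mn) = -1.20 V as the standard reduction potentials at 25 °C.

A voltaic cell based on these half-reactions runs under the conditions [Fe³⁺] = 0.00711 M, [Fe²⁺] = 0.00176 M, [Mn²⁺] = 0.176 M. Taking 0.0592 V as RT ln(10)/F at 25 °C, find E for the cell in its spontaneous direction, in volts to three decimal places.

+2.048 V

Fe³⁺/Fe²⁺ is the cathode (higher E°), Mn²⁺/Mn the anode: E°cell = +0.79 − (-1.20) = +1.99 V, n = 2.
Overall: 2 Fe³⁺(aq) + Mn(s) → 2 Fe²⁺(aq) + Mn²⁺(aq)
Q = [Fe²⁺]^2·[Mn²⁺] / ([Fe³⁺]^2); log Q = -1.967.
E = E° − (0.0592/n) log Q = +1.99 − (0.0592/2)(-1.967) = +2.048 V.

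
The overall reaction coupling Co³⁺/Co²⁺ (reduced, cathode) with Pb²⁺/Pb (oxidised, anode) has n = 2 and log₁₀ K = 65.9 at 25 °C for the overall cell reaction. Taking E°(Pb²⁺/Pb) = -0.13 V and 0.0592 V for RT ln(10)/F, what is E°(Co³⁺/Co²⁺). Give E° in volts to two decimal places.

+1.82 V

E°cell = (0.0592/n)·log K = (0.0592/2)(65.9) = +1.951 V.
Since Co³⁺/Co²⁺ is the cathode and Pb²⁺/Pb the anode, E°cell = E°(Co³⁺/Co²⁺) − E°(Pb²⁺/Pb).
So E°(Co³⁺/Co²⁺) = E°cell + E°(Pb²⁺/Pb) = +1.951 + (-0.13) = +1.82 V.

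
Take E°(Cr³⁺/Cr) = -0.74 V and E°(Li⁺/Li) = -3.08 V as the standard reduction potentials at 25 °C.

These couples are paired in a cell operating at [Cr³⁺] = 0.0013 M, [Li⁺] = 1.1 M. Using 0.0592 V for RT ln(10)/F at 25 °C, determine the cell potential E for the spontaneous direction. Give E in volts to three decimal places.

+2.281 V

Cr³⁺/Cr is the cathode (higher E°), Li⁺/Li the anode: E°cell = -0.74 − (-3.08) = +2.34 V, n = 3.
Overall: Cr³⁺(aq) + 3 Li(s) → Cr(s) + 3 Li⁺(aq)
Q = [Li⁺]^3 / ([Cr³⁺]); log Q = 3.010.
E = E° − (0.0592/n) log Q = +2.34 − (0.0592/3)(3.010) = +2.281 V.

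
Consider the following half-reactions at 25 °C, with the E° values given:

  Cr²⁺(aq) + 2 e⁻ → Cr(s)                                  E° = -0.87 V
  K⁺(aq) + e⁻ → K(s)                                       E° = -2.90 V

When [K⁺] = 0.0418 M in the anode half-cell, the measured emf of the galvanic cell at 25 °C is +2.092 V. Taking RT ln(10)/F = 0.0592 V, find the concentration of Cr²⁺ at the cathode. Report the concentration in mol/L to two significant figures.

Cr²⁺/Cr is the cathode, K⁺/K the anode: E°cell = +2.03 V, n = 2.
Overall reaction: Cr²⁺(aq) + 2 K(s) → Cr(s) + 2 K⁺(aq); Q = [K⁺]^2/[Cr²⁺]^1.
From E = E° − (0.0592/n) log Q: log Q = (E° − E)·n/0.0592 = (+2.03 − (+2.092))·2/0.0592 = -2.0946.
So 1·log[Cr²⁺] = 2·log(0.0418) − log Q = -2.7576 − (-2.0946) = -0.6630; [Cr²⁺] = 10^(-0.6630) ≈ 0.22 M.

0.22 M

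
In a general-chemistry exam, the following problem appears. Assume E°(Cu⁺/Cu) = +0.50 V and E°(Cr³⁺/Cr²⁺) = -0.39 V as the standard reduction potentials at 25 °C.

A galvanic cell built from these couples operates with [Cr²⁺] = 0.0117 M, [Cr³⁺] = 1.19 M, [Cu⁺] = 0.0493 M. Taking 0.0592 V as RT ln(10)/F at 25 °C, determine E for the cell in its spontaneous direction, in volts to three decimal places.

+0.694 V

Cu⁺/Cu is the cathode (higher E°), Cr³⁺/Cr²⁺ the anode: E°cell = +0.50 − (-0.39) = +0.89 V, n = 1.
Overall: Cu⁺(aq) + Cr²⁺(aq) → Cu(s) + Cr³⁺(aq)
Q = [Cr³⁺] / ([Cu⁺]·[Cr²⁺]); log Q = 3.315.
E = E° − (0.0592/n) log Q = +0.89 − (0.0592/1)(3.315) = +0.694 V.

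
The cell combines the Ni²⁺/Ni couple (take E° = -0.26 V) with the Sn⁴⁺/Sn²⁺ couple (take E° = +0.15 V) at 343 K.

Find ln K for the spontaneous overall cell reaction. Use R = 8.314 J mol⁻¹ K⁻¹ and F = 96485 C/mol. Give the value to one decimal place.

Cathode: Sn⁴⁺/Sn²⁺; anode: Ni²⁺/Ni. E°cell = (+0.15) − (-0.26) = +0.41 V, with n = 2.
ΔG° = −nFE° = −RT ln K, so ln K = nFE°/(RT) = (2)(96485)(+0.41) / ((8.314)(343)) = 27.744.

27.7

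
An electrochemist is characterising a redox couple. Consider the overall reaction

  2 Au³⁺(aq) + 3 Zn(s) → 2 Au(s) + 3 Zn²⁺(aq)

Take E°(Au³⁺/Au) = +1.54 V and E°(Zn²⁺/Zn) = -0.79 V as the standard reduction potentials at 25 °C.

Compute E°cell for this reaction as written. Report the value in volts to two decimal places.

The Au³⁺/Au couple has the higher reduction potential, so it is the cathode; Zn²⁺/Zn is oxidised at the anode.
E°cell = E°(cathode) − E°(anode) = (+1.54) − (-0.79) = +2.33 V.

+2.33 V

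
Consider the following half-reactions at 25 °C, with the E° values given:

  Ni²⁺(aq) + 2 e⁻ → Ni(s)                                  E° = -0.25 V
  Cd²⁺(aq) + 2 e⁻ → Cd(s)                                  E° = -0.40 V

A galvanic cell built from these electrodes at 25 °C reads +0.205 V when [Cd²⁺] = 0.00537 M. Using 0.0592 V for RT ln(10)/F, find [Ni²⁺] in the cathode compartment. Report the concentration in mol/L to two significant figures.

0.39 M

Ni²⁺/Ni is the cathode, Cd²⁺/Cd the anode: E°cell = +0.15 V, n = 2.
Overall reaction: Ni²⁺(aq) + Cd(s) → Ni(s) + Cd²⁺(aq); Q = [Cd²⁺]^1/[Ni²⁺]^1.
From E = E° − (0.0592/n) log Q: log Q = (E° − E)·n/0.0592 = (+0.15 − (+0.205))·2/0.0592 = -1.8581.
So 1·log[Ni²⁺] = 1·log(0.00537) − log Q = -2.2700 − (-1.8581) = -0.4119; [Ni²⁺] = 10^(-0.4119) ≈ 0.39 M.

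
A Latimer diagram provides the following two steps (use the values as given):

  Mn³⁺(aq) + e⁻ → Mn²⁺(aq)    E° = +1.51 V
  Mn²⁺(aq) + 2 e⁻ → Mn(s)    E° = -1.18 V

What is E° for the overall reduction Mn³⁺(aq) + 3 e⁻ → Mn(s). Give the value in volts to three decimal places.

-0.283 V

Standard free energies of sequential steps add: ΔG°₃ = ΔG°₁ + ΔG°₂, so n₃E°₃ = n₁E°₁ + n₂E°₂.
E°₃ = (1×+1.51 + 2×-1.18) / 3 = (-0.850) / 3 = -0.283 V.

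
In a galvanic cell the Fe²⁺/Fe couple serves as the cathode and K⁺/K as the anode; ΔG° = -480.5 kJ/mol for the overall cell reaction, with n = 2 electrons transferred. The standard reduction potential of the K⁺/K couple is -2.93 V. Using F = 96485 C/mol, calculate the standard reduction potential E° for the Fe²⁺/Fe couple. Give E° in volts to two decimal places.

-0.44 V

E°cell = −ΔG°/(nF) = −(-480.5×10³)/((2)(96485)) = +2.490 V.
Since Fe²⁺/Fe is the cathode and K⁺/K the anode, E°cell = E°(Fe²⁺/Fe) − E°(K⁺/K).
So E°(Fe²⁺/Fe) = E°cell + E°(K⁺/K) = +2.490 + (-2.93) = -0.44 V.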